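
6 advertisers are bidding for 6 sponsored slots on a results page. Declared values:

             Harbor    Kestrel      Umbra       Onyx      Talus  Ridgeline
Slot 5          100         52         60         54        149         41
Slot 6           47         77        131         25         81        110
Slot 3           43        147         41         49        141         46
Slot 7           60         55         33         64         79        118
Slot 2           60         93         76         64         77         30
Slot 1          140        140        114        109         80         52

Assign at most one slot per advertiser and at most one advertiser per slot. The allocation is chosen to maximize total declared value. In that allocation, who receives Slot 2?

Optimal: Harbor→Slot 1 ($140), Kestrel→Slot 3 ($147), Umbra→Slot 6 ($131), Onyx→Slot 2 ($64), Talus→Slot 5 ($149), Ridgeline→Slot 7 ($118) — total 140+147+131+64+149+118 = $749.
Row-greedy (each advertiser in turn takes its best remaining slot) gives $661, worse by 88.
Next-best assignment: Harbor→Slot 2, Kestrel→Slot 3, Umbra→Slot 6, Onyx→Slot 1, Talus→Slot 5, Ridgeline→Slot 7 = $714.
No other one-to-one assignment exceeds $749.
Onyx's own top slot is Slot 1 ($109), but forcing Onyx→Slot 1 and reassigning the rest optimally gives only $714 — worse by 35.

Onyx receives Slot 2.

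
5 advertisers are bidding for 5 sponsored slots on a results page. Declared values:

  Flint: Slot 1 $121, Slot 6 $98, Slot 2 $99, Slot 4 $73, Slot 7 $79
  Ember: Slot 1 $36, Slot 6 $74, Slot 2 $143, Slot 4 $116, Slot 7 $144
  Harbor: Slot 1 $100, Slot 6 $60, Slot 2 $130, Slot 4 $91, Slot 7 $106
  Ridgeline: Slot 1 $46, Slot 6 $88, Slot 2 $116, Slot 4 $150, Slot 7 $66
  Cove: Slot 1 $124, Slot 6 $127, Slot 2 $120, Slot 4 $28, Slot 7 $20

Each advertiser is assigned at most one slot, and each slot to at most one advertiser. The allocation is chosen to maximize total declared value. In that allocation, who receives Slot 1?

Flint receives Slot 1.

Optimal: Flint→Slot 1 ($121), Ember→Slot 7 ($144), Harbor→Slot 2 ($130), Ridgeline→Slot 4 ($150), Cove→Slot 6 ($127) — total 121+144+130+150+127 = $672.
Column-greedy (each slot in turn goes to its best remaining advertiser) gives $621, worse by 51.
Next-best assignment: Flint→Slot 1, Ember→Slot 2, Harbor→Slot 7, Ridgeline→Slot 4, Cove→Slot 6 = $647.
No other one-to-one assignment exceeds $672.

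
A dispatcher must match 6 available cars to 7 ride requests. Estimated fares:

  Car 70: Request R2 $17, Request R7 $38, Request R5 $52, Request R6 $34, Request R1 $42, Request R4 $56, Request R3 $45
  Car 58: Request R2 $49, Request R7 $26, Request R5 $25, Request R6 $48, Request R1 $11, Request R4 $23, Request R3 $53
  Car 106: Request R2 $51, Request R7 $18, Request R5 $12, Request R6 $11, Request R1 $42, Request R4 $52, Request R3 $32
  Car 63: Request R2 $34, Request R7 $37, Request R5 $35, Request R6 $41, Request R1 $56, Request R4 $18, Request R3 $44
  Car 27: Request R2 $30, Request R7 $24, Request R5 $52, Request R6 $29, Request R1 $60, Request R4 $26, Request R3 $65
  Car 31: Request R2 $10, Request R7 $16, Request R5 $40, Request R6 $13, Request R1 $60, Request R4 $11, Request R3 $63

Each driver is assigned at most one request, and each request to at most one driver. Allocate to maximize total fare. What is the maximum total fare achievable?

Optimal: Car 70→Request R4 ($56), Car 58→Request R6 ($48), Car 106→Request R2 ($51), Car 63→Request R1 ($56), Car 27→Request R5 ($52), Car 31→Request R3 ($63) — total 56+48+51+56+52+63 = $326.
Column-greedy (each request in turn goes to its best remaining driver) gives $267, worse by 59.
No other one-to-one assignment exceeds $326.

Max total: $326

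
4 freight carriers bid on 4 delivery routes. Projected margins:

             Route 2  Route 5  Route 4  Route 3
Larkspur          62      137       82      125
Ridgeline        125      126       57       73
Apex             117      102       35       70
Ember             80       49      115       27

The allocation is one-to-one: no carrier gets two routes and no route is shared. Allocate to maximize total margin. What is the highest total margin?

Maximum total: $483k

Optimal: Larkspur→Route 3 ($125k), Ridgeline→Route 5 ($126k), Apex→Route 2 ($117k), Ember→Route 4 ($115k) — total 125+126+117+115 = $483k.
Column-greedy (each route in turn goes to its best remaining carrier) gives $447k, worse by 36.
Swapping Larkspur↔Apex (Larkspur→Route 2 $62k, Apex→Route 3 $70k) loses 110.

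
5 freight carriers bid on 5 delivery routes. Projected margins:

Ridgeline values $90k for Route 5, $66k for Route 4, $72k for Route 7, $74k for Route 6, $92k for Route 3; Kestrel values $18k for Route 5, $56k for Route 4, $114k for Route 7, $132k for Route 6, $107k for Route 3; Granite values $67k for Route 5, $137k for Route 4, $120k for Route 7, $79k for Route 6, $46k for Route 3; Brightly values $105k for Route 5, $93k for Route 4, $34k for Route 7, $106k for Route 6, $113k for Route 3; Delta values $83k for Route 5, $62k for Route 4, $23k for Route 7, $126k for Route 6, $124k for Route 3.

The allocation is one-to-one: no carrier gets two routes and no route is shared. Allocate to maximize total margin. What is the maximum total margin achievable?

Optimal: Ridgeline→Route 5 ($90k), Kestrel→Route 7 ($114k), Granite→Route 4 ($137k), Brightly→Route 3 ($113k), Delta→Route 6 ($126k) — total 90+114+137+113+126 = $580k.
Row-greedy (each carrier in turn takes its best remaining route) gives $489k, worse by 91.
Next-best assignment: Ridgeline→Route 3, Kestrel→Route 7, Granite→Route 4, Brightly→Route 5, Delta→Route 6 = $574k.
Swapping Delta↔Granite (Delta→Route 4 $62k, Granite→Route 6 $79k) loses 122.
No other one-to-one assignment exceeds $580k.

Maximum total: $580k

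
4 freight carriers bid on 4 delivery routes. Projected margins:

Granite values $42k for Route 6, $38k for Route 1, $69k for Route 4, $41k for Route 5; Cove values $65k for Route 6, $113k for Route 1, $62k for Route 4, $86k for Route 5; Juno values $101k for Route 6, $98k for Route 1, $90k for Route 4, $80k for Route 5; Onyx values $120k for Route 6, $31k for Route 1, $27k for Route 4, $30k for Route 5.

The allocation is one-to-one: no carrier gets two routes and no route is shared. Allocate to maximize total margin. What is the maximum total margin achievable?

Treat this as an assignment problem: match each carrier to one route.
Optimal: Granite→Route 4 ($69k), Cove→Route 1 ($113k), Juno→Route 5 ($80k), Onyx→Route 6 ($120k) — total 69+113+80+120 = $382k.
Max-entry greedy (repeatedly take the single best remaining cell) gives $364k, worse by 18.
Next-best assignment: Granite→Route 4, Cove→Route 5, Juno→Route 1, Onyx→Route 6 = $373k.
No other one-to-one assignment exceeds $382k.

Max total: $382k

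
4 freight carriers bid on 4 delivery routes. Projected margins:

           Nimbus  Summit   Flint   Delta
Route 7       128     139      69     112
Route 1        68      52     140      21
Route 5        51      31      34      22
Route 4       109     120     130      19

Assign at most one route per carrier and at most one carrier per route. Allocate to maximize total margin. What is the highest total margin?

This is the linear assignment problem.
Optimal: Nimbus→Route 5 ($51k), Summit→Route 4 ($120k), Flint→Route 1 ($140k), Delta→Route 7 ($112k) — total 51+120+140+112 = $423k.
Row-greedy (each carrier in turn takes its best remaining route) gives $410k, worse by 13.
Next-best assignment: Nimbus→Route 7, Summit→Route 4, Flint→Route 1, Delta→Route 5 = $410k.
Swapping Nimbus↔Delta (Nimbus→Route 7 $128k, Delta→Route 5 $22k) loses 13.

Max total: $423k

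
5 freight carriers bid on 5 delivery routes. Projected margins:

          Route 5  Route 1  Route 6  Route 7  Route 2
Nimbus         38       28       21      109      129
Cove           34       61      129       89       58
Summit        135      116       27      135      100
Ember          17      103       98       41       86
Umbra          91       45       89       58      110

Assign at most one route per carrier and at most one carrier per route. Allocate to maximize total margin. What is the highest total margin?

Optimal: Nimbus→Route 2 ($129k), Cove→Route 6 ($129k), Summit→Route 7 ($135k), Ember→Route 1 ($103k), Umbra→Route 5 ($91k) — total 129+129+135+103+91 = $587k.
Max-entry greedy (repeatedly take the single best remaining cell) gives $554k, worse by 33.
Swapping Cove↔Ember (Cove→Route 1 $61k, Ember→Route 6 $98k) loses 73.

Maximum total: $587k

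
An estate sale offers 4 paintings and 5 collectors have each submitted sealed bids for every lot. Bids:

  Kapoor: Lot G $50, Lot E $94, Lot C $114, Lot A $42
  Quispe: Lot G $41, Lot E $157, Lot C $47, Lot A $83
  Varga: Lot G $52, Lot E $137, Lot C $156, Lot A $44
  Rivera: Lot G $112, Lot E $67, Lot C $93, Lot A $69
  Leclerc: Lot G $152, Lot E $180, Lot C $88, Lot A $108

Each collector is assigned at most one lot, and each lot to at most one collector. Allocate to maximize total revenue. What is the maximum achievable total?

Treat this as an assignment problem: match each collector to one lot.
Optimal: Leclerc→Lot G ($152), Quispe→Lot E ($157), Varga→Lot C ($156), Rivera→Lot A ($69) — total 152+157+156+69 = $534.
Row-greedy (each collector in turn takes its best remaining lot) gives $392, worse by 142.
Next-best assignment: Rivera→Lot G, Quispe→Lot E, Varga→Lot C, Leclerc→Lot A = $533.

Maximum total: $534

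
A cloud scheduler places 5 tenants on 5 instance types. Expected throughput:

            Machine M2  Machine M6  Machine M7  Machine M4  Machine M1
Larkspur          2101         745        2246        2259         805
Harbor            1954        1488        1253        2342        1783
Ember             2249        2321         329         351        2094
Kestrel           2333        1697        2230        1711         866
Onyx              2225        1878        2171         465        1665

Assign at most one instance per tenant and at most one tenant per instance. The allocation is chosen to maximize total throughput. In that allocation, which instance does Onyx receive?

Onyx receives Machine M1.

Optimal: Larkspur→Machine M7 (2246 ops/s), Harbor→Machine M4 (2342 ops/s), Ember→Machine M6 (2321 ops/s), Kestrel→Machine M2 (2333 ops/s), Onyx→Machine M1 (1665 ops/s) — total 2246+2342+2321+2333+1665 = 10907 ops/s.
Row-greedy (each tenant in turn takes its best remaining instance) gives 10429 ops/s, worse by 478.
Next-best assignment: Larkspur→Machine M7, Harbor→Machine M4, Ember→Machine M1, Kestrel→Machine M2, Onyx→Machine M6 = 10893 ops/s.
Swapping Ember↔Onyx (Ember→Machine M1 2094 ops/s, Onyx→Machine M6 1878 ops/s) loses 14.
Onyx's own top instance is Machine M2 (2225 ops/s), but forcing Onyx→Machine M2 and reassigning the rest optimally gives only 10818 ops/s — worse by 89.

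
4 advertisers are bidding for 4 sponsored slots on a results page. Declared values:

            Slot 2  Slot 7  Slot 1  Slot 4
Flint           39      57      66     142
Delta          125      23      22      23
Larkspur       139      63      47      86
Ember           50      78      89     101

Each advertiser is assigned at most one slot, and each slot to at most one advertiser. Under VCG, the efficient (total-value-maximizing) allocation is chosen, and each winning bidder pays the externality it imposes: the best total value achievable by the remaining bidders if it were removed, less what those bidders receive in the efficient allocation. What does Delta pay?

Efficient allocation: Flint→Slot 4 ($142), Delta→Slot 2 ($125), Larkspur→Slot 7 ($63), Ember→Slot 1 ($89); total welfare W = $419.
Delta receives Slot 2 at value $125, so the others get W − 125 = $294.
Without Delta: best allocation of the remaining 3 bidders over all 4 slots is Flint→Slot 4 ($142), Larkspur→Slot 2 ($139), Ember→Slot 1 ($89), total $370.
VCG payment = (others' best without Delta) − (others' welfare with Delta) = 370 − 294 = $76.

Delta pays $76.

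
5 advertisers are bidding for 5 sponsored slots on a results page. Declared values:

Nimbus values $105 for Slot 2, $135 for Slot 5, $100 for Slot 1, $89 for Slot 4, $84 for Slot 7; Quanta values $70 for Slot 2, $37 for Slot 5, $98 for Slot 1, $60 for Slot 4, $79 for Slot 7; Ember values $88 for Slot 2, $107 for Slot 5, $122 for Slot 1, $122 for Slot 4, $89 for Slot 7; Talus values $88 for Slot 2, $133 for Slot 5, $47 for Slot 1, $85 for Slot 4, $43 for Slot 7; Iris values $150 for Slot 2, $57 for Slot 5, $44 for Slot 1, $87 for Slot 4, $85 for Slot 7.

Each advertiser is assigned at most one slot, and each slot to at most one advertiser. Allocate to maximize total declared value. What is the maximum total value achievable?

Maximum total: $587

This is a one-to-one assignment (maximum-weight bipartite matching).
Optimal: Nimbus→Slot 7 ($84), Quanta→Slot 1 ($98), Ember→Slot 4 ($122), Talus→Slot 5 ($133), Iris→Slot 2 ($150) — total 84+98+122+133+150 = $587.
Row-greedy (each advertiser in turn takes its best remaining slot) gives $528, worse by 59.
Checked against all permutations: $587 is optimal.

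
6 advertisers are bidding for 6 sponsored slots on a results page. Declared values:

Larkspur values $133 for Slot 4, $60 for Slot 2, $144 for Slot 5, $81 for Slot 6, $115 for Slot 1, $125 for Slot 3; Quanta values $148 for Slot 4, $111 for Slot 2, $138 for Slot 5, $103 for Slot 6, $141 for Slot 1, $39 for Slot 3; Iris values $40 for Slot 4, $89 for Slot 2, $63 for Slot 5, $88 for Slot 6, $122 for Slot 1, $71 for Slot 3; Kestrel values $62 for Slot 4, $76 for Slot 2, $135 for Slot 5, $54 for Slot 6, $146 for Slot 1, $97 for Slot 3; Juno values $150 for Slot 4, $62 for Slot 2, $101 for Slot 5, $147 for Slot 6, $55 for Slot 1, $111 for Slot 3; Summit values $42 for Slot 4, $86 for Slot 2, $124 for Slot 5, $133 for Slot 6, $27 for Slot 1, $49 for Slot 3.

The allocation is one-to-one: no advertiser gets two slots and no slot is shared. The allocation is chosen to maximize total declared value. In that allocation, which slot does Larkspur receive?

Larkspur receives Slot 3.

This is the linear assignment problem.
Optimal: Larkspur→Slot 3 ($125), Quanta→Slot 5 ($138), Iris→Slot 2 ($89), Kestrel→Slot 1 ($146), Juno→Slot 4 ($150), Summit→Slot 6 ($133) — total 125+138+89+146+150+133 = $781.
Row-greedy (each advertiser in turn takes its best remaining slot) gives $744, worse by 37.
Next-best assignment: Larkspur→Slot 3, Quanta→Slot 4, Iris→Slot 2, Kestrel→Slot 1, Juno→Slot 6, Summit→Slot 5 = $779.
Swapping Kestrel↔Quanta (Kestrel→Slot 5 $135, Quanta→Slot 1 $141) loses 8.
Larkspur's own top slot is Slot 5 ($144), but forcing Larkspur→Slot 5 and reassigning the rest optimally gives only $771 — worse by 10.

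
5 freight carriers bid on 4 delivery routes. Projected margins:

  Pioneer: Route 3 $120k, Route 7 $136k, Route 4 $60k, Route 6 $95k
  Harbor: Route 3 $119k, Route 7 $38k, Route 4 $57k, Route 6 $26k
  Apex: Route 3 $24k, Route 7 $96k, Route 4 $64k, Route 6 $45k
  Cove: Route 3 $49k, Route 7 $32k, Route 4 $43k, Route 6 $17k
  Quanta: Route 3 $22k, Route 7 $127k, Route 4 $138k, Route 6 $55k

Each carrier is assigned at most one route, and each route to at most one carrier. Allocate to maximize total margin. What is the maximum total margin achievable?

Optimal: Harbor→Route 3 ($119k), Apex→Route 7 ($96k), Quanta→Route 4 ($138k), Pioneer→Route 6 ($95k) — total 119+96+138+95 = $448k.

Maximum total: $448k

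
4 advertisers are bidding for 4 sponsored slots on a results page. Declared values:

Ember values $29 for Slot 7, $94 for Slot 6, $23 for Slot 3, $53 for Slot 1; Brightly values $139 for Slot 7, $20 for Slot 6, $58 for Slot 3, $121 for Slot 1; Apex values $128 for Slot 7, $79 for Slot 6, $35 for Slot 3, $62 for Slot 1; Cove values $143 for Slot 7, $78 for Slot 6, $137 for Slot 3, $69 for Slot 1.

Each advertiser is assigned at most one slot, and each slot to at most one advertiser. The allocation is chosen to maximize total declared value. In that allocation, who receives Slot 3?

Cove receives Slot 3.

Treat this as an assignment problem: match each advertiser to one slot.
Optimal: Ember→Slot 6 ($94), Brightly→Slot 1 ($121), Apex→Slot 7 ($128), Cove→Slot 3 ($137) — total 94+121+128+137 = $480.
Column-greedy (each slot in turn goes to its best remaining advertiser) gives $357, worse by 123.
Next-best assignment: Ember→Slot 6, Brightly→Slot 7, Apex→Slot 1, Cove→Slot 3 = $432.
Cove's own top slot is Slot 7 ($143), but forcing Cove→Slot 7 and reassigning the rest optimally gives only $393 — worse by 87.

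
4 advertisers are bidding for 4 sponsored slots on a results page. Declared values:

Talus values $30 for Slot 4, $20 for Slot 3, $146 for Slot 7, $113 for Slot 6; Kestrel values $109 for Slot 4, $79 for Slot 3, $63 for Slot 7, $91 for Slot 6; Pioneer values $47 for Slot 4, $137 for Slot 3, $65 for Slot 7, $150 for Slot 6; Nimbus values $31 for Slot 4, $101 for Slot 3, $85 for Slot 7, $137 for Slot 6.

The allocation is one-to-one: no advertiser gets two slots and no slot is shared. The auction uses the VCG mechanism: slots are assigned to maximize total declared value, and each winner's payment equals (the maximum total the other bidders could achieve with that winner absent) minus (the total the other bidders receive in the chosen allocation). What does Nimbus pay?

Nimbus pays $13.

Efficient allocation: Talus→Slot 7 ($146), Kestrel→Slot 4 ($109), Pioneer→Slot 3 ($137), Nimbus→Slot 6 ($137); total welfare W = $529.
Nimbus receives Slot 6 at value $137, so the others get W − 137 = $392.
Without Nimbus: best allocation of the remaining 3 bidders over all 4 slots is Talus→Slot 7 ($146), Kestrel→Slot 4 ($109), Pioneer→Slot 6 ($150), total $405.
VCG payment = (others' best without Nimbus) − (others' welfare with Nimbus) = 405 − 392 = $13.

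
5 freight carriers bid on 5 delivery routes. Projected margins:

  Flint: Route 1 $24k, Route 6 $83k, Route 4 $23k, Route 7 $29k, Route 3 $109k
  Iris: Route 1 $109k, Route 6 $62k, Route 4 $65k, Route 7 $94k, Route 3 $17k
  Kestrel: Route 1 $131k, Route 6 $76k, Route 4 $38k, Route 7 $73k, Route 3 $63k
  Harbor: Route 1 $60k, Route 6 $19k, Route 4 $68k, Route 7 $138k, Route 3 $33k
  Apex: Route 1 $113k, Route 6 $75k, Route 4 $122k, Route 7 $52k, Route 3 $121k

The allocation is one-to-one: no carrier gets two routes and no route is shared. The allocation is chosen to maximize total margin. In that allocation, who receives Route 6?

Iris receives Route 6.

Optimal: Flint→Route 3 ($109k), Iris→Route 6 ($62k), Kestrel→Route 1 ($131k), Harbor→Route 7 ($138k), Apex→Route 4 ($122k) — total 109+62+131+138+122 = $562k.
Row-greedy (each carrier in turn takes its best remaining route) gives $554k, worse by 8.
Next-best assignment: Flint→Route 3, Iris→Route 1, Kestrel→Route 6, Harbor→Route 7, Apex→Route 4 = $554k.
No other one-to-one assignment exceeds $562k.
Iris's own top route is Route 1 ($109k), but forcing Iris→Route 1 and reassigning the rest optimally gives only $554k — worse by 8.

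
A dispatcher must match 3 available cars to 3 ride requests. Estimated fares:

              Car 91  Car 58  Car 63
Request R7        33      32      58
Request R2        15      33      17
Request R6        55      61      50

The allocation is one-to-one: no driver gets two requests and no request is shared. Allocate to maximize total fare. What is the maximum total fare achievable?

Maximum total: $146

Optimal: Car 91→Request R6 ($55), Car 58→Request R2 ($33), Car 63→Request R7 ($58) — total 55+33+58 = $146.
Max-entry greedy (repeatedly take the single best remaining cell) gives $134, worse by 12.
Next-best assignment: Car 91→Request R2, Car 58→Request R6, Car 63→Request R7 = $134.
Swapping Car 58↔Car 91 (Car 58→Request R6 $61, Car 91→Request R2 $15) loses 12.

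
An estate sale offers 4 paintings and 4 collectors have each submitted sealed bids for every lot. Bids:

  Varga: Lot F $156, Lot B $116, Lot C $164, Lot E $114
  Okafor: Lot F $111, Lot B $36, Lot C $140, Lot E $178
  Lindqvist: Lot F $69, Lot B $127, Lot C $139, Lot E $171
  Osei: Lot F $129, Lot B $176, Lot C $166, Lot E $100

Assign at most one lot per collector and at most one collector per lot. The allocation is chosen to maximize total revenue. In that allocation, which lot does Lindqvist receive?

Lindqvist receives Lot C.

This is the linear assignment problem.
Optimal: Varga→Lot F ($156), Okafor→Lot E ($178), Lindqvist→Lot C ($139), Osei→Lot B ($176) — total 156+178+139+176 = $649.
Row-greedy (each collector in turn takes its best remaining lot) gives $598, worse by 51.
Next-best assignment: Varga→Lot F, Okafor→Lot C, Lindqvist→Lot E, Osei→Lot B = $643.
Lindqvist's own top lot is Lot E ($171), but forcing Lindqvist→Lot E and reassigning the rest optimally gives only $643 — worse by 6.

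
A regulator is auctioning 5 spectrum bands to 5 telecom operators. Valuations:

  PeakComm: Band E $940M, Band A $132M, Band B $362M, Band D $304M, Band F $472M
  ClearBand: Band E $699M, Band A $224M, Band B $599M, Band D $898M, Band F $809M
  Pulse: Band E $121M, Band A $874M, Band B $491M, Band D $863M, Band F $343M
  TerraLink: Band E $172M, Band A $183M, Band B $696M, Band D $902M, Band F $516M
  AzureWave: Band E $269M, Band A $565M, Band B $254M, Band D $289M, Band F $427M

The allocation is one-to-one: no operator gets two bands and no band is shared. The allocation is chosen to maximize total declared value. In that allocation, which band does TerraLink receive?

TerraLink receives Band B.

Optimal: PeakComm→Band E ($940M), ClearBand→Band F ($809M), Pulse→Band D ($863M), TerraLink→Band B ($696M), AzureWave→Band A ($565M) — total 940+809+863+696+565 = $3873M.
Column-greedy (each band in turn goes to its best remaining operator) gives $3835M, worse by 38.
Swapping TerraLink↔ClearBand (TerraLink→Band F $516M, ClearBand→Band B $599M) loses 390.
TerraLink's own top band is Band D ($902M), but forcing TerraLink→Band D and reassigning the rest optimally gives only $3779M — worse by 94.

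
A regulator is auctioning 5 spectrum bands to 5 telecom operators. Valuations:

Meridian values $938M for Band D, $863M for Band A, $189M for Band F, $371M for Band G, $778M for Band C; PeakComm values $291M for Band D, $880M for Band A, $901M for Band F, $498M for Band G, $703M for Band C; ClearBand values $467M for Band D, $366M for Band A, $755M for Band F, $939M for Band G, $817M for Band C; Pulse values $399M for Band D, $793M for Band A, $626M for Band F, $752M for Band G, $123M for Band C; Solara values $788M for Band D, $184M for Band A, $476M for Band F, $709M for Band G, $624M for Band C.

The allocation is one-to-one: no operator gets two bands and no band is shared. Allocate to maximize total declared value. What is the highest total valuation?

Optimal: Meridian→Band C ($778M), PeakComm→Band F ($901M), ClearBand→Band G ($939M), Pulse→Band A ($793M), Solara→Band D ($788M) — total 778+901+939+793+788 = $4199M.
Column-greedy (each band in turn goes to its best remaining operator) gives $3949M, worse by 250.

Maximum total: $4199M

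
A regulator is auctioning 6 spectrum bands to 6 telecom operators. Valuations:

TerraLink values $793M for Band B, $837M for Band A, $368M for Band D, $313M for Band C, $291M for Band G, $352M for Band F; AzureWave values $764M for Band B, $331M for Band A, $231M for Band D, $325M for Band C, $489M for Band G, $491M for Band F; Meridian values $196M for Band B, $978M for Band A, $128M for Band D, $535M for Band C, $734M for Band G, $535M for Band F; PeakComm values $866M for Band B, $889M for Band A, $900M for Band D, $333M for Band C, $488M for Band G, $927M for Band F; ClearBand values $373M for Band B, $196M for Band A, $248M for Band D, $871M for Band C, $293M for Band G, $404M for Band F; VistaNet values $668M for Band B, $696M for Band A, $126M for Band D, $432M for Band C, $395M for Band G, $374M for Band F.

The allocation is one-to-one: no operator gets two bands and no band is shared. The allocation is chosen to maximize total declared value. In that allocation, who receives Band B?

VistaNet receives Band B.

Optimal: TerraLink→Band A ($837M), AzureWave→Band F ($491M), Meridian→Band G ($734M), PeakComm→Band D ($900M), ClearBand→Band C ($871M), VistaNet→Band B ($668M) — total 837+491+734+900+871+668 = $4501M.
Column-greedy (each band in turn goes to its best remaining operator) gives $3946M, worse by 555.
Checked against all permutations: $4501M is optimal.
VistaNet's own top band is Band A ($696M), but forcing VistaNet→Band A and reassigning the rest optimally gives only $4485M — worse by 16.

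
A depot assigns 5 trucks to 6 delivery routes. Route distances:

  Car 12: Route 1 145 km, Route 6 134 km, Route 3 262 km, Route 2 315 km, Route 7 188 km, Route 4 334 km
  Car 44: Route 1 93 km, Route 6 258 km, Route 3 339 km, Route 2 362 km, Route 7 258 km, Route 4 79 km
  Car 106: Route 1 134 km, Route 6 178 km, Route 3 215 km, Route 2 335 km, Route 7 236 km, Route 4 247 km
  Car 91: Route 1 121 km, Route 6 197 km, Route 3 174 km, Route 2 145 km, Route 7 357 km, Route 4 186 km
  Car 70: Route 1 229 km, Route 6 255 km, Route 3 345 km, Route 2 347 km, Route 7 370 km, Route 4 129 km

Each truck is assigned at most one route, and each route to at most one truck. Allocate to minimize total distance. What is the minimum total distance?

Optimal: Car 12→Route 6 (134 km), Car 44→Route 1 (93 km), Car 106→Route 3 (215 km), Car 91→Route 2 (145 km), Car 70→Route 4 (129 km) — total 134+93+215+145+129 = 716 km.
Min-entry greedy (repeatedly take the single cheapest remaining cell) gives 896 km, worse by 180.
Next-best assignment: Car 12→Route 7, Car 44→Route 1, Car 106→Route 6, Car 91→Route 2, Car 70→Route 4 = 733 km.
Swapping Car 70↔Car 44 (Car 70→Route 1 229 km, Car 44→Route 4 79 km) adds 86.
Checked against all permutations: 716 km is optimal.

Min total: 716 km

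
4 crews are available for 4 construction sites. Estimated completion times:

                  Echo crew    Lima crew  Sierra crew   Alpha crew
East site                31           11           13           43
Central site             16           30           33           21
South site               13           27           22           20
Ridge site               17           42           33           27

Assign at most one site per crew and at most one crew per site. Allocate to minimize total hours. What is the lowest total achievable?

Minimum total: 71 hours

Treat this as an assignment problem: match each crew to one site.
Optimal: Echo crew→Ridge site (17 hours), Lima crew→East site (11 hours), Sierra crew→South site (22 hours), Alpha crew→Central site (21 hours) — total 17+11+22+21 = 71 hours.
Min-entry greedy (repeatedly take the single cheapest remaining cell) gives 78 hours, worse by 7.
Every other assignment is strictly worse.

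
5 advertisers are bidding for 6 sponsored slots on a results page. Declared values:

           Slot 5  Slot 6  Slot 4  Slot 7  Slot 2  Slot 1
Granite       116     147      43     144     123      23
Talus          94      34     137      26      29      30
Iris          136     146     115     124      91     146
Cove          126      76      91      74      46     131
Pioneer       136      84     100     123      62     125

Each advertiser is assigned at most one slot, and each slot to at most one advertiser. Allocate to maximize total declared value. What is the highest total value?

Optimal: Granite→Slot 7 ($144), Talus→Slot 4 ($137), Iris→Slot 6 ($146), Cove→Slot 1 ($131), Pioneer→Slot 5 ($136) — total 144+137+146+131+136 = $694.
Max-entry greedy (repeatedly take the single best remaining cell) gives $640, worse by 54.
Swapping Talus↔Iris (Talus→Slot 6 $34, Iris→Slot 4 $115) loses 134.
Checked against all permutations: $694 is optimal.

Maximum total: $694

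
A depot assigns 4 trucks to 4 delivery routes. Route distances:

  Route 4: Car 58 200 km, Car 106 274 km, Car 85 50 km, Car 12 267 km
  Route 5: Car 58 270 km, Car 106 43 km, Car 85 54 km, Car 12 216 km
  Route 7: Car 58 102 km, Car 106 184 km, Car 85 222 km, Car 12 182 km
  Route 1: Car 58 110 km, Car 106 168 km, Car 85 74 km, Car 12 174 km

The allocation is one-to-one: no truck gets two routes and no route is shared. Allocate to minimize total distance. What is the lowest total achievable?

Min total: 369 km

This is a one-to-one assignment (minimum-cost bipartite matching).
Optimal: Car 58→Route 7 (102 km), Car 106→Route 5 (43 km), Car 85→Route 4 (50 km), Car 12→Route 1 (174 km) — total 102+43+50+174 = 369 km.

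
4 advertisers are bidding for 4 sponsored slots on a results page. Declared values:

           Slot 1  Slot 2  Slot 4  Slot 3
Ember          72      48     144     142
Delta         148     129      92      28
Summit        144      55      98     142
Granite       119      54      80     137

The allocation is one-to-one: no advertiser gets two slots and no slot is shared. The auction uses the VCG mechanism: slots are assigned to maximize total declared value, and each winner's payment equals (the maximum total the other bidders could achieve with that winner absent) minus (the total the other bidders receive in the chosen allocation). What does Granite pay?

Granite pays $17.

Efficient allocation: Ember→Slot 4 ($144), Delta→Slot 2 ($129), Summit→Slot 1 ($144), Granite→Slot 3 ($137); total welfare W = $554.
Granite receives Slot 3 at value $137, so the others get W − 137 = $417.
Without Granite: best allocation of the remaining 3 bidders over all 4 slots is Ember→Slot 4 ($144), Delta→Slot 1 ($148), Summit→Slot 3 ($142), total $434.
VCG payment = (others' best without Granite) − (others' welfare with Granite) = 434 − 417 = $17.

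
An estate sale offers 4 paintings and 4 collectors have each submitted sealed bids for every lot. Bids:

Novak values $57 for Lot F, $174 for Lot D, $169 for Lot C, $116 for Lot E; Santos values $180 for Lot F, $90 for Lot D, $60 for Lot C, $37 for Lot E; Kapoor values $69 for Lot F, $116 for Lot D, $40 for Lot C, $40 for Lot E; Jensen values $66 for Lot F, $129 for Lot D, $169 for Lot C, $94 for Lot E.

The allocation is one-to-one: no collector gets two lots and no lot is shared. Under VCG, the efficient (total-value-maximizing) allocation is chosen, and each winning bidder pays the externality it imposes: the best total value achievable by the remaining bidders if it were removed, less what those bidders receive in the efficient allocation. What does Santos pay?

Efficient allocation: Novak→Lot E ($116), Santos→Lot F ($180), Kapoor→Lot D ($116), Jensen→Lot C ($169); total welfare W = $581.
Santos receives Lot F at value $180, so the others get W − 180 = $401.
Without Santos: best allocation of the remaining 3 bidders over all 4 lots is Novak→Lot D ($174), Kapoor→Lot F ($69), Jensen→Lot C ($169), total $412.
VCG payment = (others' best without Santos) − (others' welfare with Santos) = 412 − 401 = $11.

Santos pays $11.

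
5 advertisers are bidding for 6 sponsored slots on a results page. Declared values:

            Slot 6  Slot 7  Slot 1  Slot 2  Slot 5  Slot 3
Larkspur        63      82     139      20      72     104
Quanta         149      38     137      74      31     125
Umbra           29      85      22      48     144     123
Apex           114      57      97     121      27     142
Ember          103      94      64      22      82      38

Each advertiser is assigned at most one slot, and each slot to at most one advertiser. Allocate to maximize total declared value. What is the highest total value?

Max total: $668

Optimal: Larkspur→Slot 1 ($139), Quanta→Slot 6 ($149), Umbra→Slot 5 ($144), Apex→Slot 3 ($142), Ember→Slot 7 ($94) — total 139+149+144+142+94 = $668.
Column-greedy (each slot in turn goes to its best remaining advertiser) gives $647, worse by 21.
Swapping Umbra↔Ember (Umbra→Slot 7 $85, Ember→Slot 5 $82) loses 71.
No other one-to-one assignment exceeds $668.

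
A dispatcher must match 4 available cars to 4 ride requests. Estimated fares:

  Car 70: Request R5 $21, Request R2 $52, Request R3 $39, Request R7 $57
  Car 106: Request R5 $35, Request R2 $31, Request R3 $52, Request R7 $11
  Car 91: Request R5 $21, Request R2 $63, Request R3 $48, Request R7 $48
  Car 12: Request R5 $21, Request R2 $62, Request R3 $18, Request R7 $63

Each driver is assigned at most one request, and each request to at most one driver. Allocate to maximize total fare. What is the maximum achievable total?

Optimal: Car 70→Request R7 ($57), Car 106→Request R5 ($35), Car 91→Request R3 ($48), Car 12→Request R2 ($62) — total 57+35+48+62 = $202.
Max-entry greedy (repeatedly take the single best remaining cell) gives $199, worse by 3.

Maximum total: $202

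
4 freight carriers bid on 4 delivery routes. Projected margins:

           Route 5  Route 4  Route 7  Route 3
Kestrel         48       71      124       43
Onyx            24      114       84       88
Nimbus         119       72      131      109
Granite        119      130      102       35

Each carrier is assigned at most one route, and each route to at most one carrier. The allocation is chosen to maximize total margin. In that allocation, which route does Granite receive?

Optimal: Kestrel→Route 7 ($124k), Onyx→Route 4 ($114k), Nimbus→Route 3 ($109k), Granite→Route 5 ($119k) — total 124+114+109+119 = $466k.
Column-greedy (each route in turn goes to its best remaining carrier) gives $461k, worse by 5.
Every other assignment is strictly worse.
Granite's own top route is Route 4 ($130k), but forcing Granite→Route 4 and reassigning the rest optimally gives only $461k — worse by 5.

Granite receives Route 5.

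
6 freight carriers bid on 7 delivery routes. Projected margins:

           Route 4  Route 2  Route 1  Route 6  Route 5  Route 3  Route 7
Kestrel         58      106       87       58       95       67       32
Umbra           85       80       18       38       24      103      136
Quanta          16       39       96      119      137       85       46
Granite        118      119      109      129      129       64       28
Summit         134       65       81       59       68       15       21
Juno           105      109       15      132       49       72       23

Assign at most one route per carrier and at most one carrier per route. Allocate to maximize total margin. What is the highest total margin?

Optimal: Kestrel→Route 2 ($106k), Umbra→Route 7 ($136k), Quanta→Route 5 ($137k), Granite→Route 1 ($109k), Summit→Route 4 ($134k), Juno→Route 6 ($132k) — total 106+136+137+109+134+132 = $754k.
Max-entry greedy (repeatedly take the single best remaining cell) gives $745k, worse by 9.
No other one-to-one assignment exceeds $754k.

Max total: $754k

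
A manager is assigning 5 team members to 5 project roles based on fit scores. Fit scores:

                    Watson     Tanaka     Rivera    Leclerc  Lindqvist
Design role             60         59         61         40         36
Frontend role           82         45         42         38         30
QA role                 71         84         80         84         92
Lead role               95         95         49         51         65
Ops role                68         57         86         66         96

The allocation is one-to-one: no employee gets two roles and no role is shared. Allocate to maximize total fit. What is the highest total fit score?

Maximum total: 418 pts

Optimal: Watson→Frontend role (82 pts), Tanaka→Lead role (95 pts), Rivera→Design role (61 pts), Leclerc→QA role (84 pts), Lindqvist→Ops role (96 pts) — total 82+95+61+84+96 = 418 pts.
Column-greedy (each role in turn goes to its best remaining employee) gives 396 pts, worse by 22.
Next-best assignment: Watson→Frontend role, Tanaka→Lead role, Rivera→Design role, Leclerc→Ops role, Lindqvist→QA role = 396 pts.
Swapping Tanaka↔Lindqvist (Tanaka→Ops role 57 pts, Lindqvist→Lead role 65 pts) loses 69.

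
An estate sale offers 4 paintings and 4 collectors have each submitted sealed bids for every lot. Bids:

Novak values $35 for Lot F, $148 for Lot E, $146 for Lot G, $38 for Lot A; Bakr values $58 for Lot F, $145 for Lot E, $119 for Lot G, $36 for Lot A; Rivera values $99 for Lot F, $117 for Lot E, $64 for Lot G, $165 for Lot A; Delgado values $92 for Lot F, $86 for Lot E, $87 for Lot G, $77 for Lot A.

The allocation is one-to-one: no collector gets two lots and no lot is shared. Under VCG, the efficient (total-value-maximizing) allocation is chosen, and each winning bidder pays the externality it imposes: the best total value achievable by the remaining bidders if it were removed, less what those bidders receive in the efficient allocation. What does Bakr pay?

Efficient allocation: Novak→Lot G ($146), Bakr→Lot E ($145), Rivera→Lot A ($165), Delgado→Lot F ($92); total welfare W = $548.
Bakr receives Lot E at value $145, so the others get W − 145 = $403.
Without Bakr: best allocation of the remaining 3 bidders over all 4 lots is Novak→Lot E ($148), Rivera→Lot A ($165), Delgado→Lot F ($92), total $405.
VCG payment = (others' best without Bakr) − (others' welfare with Bakr) = 405 − 403 = $2.

Bakr pays $2.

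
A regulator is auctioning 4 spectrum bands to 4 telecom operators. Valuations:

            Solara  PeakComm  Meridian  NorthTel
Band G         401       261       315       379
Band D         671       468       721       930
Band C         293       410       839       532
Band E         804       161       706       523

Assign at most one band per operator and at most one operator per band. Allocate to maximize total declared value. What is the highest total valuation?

This is a one-to-one assignment (maximum-weight bipartite matching).
Optimal: Solara→Band E ($804M), PeakComm→Band G ($261M), Meridian→Band C ($839M), NorthTel→Band D ($930M) — total 804+261+839+930 = $2834M.
Column-greedy (each band in turn goes to its best remaining operator) gives $2331M, worse by 503.

Max total: $2834M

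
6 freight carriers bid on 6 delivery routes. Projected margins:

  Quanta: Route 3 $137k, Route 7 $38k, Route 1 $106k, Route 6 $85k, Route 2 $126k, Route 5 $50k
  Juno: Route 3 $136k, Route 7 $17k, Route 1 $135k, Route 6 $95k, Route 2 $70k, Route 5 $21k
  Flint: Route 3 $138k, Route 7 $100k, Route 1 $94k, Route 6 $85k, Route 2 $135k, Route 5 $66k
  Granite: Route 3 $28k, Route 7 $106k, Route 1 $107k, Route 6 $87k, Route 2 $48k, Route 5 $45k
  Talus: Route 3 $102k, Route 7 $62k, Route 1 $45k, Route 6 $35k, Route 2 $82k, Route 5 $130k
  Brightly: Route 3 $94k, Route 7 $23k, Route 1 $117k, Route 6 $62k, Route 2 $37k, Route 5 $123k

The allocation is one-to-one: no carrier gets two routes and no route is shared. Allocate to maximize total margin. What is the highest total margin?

This is a one-to-one assignment (maximum-weight bipartite matching).
Optimal: Quanta→Route 3 ($137k), Juno→Route 6 ($95k), Flint→Route 2 ($135k), Granite→Route 7 ($106k), Talus→Route 5 ($130k), Brightly→Route 1 ($117k) — total 137+95+135+106+130+117 = $720k.
Row-greedy (each carrier in turn takes its best remaining route) gives $705k, worse by 15.
No other one-to-one assignment exceeds $720k.

Maximum total: $720k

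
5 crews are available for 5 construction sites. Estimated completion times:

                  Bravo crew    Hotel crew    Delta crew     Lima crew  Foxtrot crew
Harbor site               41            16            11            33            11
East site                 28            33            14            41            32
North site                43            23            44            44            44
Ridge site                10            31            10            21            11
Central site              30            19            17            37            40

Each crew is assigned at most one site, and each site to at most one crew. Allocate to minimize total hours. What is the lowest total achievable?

Optimal: Bravo crew→Ridge site (10 hours), Hotel crew→North site (23 hours), Delta crew→East site (14 hours), Lima crew→Central site (37 hours), Foxtrot crew→Harbor site (11 hours) — total 10+23+14+37+11 = 95 hours.
Column-greedy (each site in turn goes to its cheapest remaining crew) gives 110 hours, worse by 15.

Minimum total: 95 hours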